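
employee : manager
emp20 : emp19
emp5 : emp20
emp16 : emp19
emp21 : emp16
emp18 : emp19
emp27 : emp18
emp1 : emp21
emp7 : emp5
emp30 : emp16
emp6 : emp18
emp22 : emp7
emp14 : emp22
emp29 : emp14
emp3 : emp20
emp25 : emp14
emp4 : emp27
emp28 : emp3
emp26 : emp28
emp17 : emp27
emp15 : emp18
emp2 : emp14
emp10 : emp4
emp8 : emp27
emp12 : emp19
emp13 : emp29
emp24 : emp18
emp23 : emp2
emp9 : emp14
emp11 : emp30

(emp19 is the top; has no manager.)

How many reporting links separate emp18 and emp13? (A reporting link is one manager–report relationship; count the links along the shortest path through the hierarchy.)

emp18 is 1 level below emp19, and emp13 is 7 levels below emp19 (their lowest common manager). The shortest path runs up from emp18 to emp19 and back down to emp13: 1 + 7 = 8 links.

8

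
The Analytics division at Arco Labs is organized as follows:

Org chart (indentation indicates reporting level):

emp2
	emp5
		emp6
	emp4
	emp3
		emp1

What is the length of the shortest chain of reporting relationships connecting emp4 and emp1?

emp4 is 1 level below emp2, and emp1 is 2 levels below emp2 (their lowest common manager). The shortest path runs up from emp4 to emp2 and back down to emp1: 1 + 2 = 3 links.

3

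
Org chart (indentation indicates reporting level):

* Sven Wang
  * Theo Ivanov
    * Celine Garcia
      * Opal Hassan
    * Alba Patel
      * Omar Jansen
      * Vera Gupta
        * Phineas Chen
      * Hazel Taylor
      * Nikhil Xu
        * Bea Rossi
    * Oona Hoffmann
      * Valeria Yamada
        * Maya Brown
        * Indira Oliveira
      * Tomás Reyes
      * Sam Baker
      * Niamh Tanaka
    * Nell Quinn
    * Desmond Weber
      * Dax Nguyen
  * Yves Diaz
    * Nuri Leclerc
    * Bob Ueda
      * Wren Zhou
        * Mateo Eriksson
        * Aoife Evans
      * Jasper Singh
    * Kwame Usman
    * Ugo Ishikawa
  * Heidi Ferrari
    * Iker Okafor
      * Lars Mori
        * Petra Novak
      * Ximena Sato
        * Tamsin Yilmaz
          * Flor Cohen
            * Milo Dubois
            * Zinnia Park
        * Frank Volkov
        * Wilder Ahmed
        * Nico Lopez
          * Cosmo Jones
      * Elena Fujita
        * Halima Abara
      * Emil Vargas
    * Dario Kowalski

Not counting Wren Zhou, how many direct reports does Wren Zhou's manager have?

1

Wren Zhou reports to Bob Ueda. Bob Ueda's other direct reports are Jasper Singh — 1 peer.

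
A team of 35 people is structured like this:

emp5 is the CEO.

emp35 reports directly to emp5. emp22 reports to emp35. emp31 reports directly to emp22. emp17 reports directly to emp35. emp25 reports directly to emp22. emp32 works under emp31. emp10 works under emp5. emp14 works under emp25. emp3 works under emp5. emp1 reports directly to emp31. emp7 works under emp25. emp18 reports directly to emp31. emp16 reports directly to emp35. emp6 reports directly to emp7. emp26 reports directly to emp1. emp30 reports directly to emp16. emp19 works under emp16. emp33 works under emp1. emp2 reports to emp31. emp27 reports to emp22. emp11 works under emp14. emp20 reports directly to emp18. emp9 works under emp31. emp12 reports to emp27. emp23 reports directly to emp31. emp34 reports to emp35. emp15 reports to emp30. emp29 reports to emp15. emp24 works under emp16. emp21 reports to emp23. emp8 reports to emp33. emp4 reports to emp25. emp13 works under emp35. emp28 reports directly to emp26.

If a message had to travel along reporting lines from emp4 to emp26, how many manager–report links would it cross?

emp4 is 2 levels below emp22, and emp26 is 3 levels below emp22 (their lowest common manager). The shortest path runs up from emp4 to emp22 and back down to emp26: 2 + 3 = 5 links.

5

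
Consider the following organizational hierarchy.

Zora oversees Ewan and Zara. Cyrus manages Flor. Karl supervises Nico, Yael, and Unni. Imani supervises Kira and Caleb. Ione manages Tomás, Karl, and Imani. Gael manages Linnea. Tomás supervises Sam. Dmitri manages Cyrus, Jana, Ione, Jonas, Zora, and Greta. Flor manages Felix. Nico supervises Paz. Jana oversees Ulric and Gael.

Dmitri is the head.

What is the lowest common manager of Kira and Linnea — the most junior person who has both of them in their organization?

Kira's chain of managers is Imani, Ione, Dmitri. Linnea's chain of managers is Gael, Jana, Dmitri. The first manager that appears in both chains is Dmitri.

Dmitri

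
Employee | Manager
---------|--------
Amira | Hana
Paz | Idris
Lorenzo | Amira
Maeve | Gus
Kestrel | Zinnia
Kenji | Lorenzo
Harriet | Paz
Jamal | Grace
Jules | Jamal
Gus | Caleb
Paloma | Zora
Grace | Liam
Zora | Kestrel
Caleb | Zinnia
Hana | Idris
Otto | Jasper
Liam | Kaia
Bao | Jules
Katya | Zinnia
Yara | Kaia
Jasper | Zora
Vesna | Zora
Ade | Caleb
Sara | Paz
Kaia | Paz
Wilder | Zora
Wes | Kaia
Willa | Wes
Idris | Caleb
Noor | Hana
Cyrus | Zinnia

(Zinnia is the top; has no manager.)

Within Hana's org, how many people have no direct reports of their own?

The people in Hana's organization with no one reporting to them are Noor, Kenji. That is 2.

2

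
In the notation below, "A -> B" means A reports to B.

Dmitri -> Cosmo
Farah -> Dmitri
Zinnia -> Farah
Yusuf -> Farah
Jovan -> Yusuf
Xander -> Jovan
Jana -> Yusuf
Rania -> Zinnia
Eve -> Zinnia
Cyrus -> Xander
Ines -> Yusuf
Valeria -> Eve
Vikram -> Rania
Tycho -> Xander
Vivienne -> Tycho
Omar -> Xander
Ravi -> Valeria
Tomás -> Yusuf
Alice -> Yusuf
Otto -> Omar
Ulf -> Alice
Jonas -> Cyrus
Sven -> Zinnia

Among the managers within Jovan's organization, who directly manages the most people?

Direct-report counts within Jovan's organization: Jovan has 1; Xander has 3; Omar has 1; Tycho has 1; Cyrus has 1. The largest is 3, held by Xander.

Xander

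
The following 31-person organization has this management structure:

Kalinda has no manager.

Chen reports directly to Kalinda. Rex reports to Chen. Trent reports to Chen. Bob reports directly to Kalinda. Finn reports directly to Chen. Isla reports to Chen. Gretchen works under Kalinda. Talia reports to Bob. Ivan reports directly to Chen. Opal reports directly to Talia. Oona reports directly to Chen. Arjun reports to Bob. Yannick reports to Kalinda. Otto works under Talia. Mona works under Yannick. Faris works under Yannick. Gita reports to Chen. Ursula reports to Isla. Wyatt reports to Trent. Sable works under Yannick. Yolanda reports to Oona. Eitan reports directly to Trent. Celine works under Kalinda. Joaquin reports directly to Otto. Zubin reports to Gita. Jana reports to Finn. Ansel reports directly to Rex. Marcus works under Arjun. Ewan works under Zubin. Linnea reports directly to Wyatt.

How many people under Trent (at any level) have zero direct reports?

2

The people in Trent's organization with no one reporting to them are Eitan, Linnea. That is 2.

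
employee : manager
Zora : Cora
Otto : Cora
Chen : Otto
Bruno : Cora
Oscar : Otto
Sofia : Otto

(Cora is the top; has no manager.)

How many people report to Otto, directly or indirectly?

Otto directly manages Sofia, Chen, Oscar. Sofia has no reports. Chen has no reports. Oscar has no reports. So Otto's organization is 3 direct reports plus everyone under them: 1 + 1 + 1 = 3.

3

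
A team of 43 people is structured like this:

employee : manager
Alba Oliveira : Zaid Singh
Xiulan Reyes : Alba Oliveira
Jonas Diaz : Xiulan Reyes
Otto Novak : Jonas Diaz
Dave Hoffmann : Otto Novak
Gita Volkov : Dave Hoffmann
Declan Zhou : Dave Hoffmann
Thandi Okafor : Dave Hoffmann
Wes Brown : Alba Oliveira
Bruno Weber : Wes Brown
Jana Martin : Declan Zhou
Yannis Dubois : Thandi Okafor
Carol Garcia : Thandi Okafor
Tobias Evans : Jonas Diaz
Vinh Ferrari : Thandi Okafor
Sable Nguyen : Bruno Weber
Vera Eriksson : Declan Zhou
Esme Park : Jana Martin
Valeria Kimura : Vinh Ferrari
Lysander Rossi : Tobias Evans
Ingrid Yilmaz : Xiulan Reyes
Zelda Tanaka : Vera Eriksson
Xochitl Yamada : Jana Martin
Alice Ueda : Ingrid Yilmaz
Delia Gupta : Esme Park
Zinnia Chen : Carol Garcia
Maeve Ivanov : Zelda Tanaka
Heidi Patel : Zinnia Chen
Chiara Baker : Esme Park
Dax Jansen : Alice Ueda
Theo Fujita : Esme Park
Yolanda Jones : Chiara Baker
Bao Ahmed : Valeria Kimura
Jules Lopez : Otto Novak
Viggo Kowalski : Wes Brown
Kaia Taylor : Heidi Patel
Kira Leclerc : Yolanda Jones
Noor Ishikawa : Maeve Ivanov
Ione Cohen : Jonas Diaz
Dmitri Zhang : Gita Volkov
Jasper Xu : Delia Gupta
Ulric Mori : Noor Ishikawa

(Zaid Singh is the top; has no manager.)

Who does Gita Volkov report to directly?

Dave Hoffmann

Gita Volkov reports directly to Dave Hoffmann.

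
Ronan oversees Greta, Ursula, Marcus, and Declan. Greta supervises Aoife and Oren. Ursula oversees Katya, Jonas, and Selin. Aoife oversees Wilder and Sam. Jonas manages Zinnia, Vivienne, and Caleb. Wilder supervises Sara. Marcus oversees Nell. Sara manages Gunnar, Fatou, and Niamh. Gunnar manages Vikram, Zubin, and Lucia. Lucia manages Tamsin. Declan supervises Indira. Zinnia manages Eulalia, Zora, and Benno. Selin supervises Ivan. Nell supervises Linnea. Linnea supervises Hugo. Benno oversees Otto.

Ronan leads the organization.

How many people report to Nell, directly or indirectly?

Nell directly manages Linnea. Under Linnea: Hugo (1). That's 2 in total.

2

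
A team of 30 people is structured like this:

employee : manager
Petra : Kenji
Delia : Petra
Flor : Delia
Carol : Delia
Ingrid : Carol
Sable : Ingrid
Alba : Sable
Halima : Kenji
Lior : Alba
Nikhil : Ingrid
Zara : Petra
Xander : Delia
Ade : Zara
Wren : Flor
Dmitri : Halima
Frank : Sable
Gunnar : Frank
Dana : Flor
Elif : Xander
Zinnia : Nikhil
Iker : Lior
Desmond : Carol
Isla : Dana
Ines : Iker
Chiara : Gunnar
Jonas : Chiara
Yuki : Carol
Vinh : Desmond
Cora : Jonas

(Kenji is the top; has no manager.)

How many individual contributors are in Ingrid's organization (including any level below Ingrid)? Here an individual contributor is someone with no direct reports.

The people in Ingrid's organization with no one reporting to them are Zinnia, Cora, Ines. That is 3.

3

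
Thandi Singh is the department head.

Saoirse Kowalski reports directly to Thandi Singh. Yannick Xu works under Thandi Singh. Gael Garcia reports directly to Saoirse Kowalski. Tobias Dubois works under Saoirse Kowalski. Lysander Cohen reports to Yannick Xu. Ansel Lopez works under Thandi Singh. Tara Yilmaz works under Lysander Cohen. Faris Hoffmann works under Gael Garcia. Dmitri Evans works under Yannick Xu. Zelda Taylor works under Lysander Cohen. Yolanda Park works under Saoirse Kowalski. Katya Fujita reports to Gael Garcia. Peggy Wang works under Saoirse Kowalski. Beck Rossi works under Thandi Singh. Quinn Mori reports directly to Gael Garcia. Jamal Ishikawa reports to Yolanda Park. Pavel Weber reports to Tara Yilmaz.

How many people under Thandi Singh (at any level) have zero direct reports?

The people in Thandi Singh's organization with no one reporting to them are Beck Rossi, Ansel Lopez, Dmitri Evans, Zelda Taylor, Pavel Weber, Peggy Wang, Jamal Ishikawa, Tobias Dubois, Quinn Mori, Katya Fujita, Faris Hoffmann. That is 11.

11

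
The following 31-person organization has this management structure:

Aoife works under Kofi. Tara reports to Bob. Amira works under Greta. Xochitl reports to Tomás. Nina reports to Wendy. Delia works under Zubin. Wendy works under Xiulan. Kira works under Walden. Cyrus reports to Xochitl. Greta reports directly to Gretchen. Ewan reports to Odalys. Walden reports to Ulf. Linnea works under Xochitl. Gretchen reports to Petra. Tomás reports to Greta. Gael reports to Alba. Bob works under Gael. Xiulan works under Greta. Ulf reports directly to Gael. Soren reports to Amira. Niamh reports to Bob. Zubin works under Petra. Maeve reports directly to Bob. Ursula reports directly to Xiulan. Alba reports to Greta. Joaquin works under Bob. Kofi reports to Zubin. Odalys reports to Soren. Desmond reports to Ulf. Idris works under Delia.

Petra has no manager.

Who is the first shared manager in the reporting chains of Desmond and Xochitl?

Desmond's chain of managers is Ulf, Gael, Alba, Greta, Gretchen, Petra. Xochitl's chain of managers is Tomás, Greta, Gretchen, Petra. The first manager that appears in both chains is Greta.

Greta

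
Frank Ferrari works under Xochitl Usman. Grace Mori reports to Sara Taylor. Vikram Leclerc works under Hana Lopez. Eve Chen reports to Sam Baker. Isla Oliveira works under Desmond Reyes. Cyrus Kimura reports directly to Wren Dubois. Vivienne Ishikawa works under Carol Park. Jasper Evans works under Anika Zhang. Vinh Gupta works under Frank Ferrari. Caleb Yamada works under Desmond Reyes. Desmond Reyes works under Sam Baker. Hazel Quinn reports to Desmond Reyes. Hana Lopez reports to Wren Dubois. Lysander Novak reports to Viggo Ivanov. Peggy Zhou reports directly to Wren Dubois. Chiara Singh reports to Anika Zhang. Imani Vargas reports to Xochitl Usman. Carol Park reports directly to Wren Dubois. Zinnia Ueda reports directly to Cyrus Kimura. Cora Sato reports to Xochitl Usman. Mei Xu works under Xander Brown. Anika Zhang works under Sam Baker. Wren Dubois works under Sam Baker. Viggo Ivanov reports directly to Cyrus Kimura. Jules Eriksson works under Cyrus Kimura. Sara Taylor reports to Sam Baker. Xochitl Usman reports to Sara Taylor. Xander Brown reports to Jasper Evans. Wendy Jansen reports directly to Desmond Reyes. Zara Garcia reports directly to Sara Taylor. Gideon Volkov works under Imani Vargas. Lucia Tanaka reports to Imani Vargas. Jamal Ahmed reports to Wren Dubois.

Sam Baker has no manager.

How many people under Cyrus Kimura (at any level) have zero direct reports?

3

The people in Cyrus Kimura's organization with no one reporting to them are Lysander Novak, Zinnia Ueda, Jules Eriksson. That is 3.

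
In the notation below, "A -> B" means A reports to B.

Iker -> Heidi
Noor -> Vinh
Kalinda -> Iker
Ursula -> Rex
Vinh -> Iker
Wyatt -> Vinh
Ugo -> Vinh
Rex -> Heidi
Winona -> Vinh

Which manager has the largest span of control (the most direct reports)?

Vinh

Direct-report counts: Heidi has 2; Rex has 1; Iker has 2; Vinh has 4. The largest is 4, held by Vinh.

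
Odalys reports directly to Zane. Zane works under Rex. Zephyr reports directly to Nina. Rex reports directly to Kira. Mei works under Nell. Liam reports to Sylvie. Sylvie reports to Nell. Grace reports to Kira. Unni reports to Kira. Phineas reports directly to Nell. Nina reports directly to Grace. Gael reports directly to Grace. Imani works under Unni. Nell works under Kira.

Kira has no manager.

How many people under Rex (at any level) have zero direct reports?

The only person in Rex's organization with no one reporting to them is Odalys. That is 1.

1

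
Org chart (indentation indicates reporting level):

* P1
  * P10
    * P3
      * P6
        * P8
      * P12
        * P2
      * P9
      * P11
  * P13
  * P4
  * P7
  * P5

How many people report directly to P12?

1

P12 directly manages P2. That is 1 direct report.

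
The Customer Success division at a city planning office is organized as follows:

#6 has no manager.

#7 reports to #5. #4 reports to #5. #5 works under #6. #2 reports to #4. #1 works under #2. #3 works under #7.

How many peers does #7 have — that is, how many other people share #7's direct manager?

1

#7 reports to #5. #5's other direct reports are #4 — 1 peer.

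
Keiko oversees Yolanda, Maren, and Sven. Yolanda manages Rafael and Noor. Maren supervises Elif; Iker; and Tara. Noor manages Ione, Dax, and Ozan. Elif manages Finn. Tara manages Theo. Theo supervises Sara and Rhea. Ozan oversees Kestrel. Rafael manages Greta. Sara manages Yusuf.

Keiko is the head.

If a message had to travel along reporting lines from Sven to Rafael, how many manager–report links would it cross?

Sven is 1 level below Keiko, and Rafael is 2 levels below Keiko (their lowest common manager). The shortest path runs up from Sven to Keiko and back down to Rafael: 1 + 2 = 3 links.

3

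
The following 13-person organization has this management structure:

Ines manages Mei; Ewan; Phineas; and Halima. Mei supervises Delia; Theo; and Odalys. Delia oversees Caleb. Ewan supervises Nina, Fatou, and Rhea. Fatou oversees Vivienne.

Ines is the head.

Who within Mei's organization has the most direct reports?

Mei

Direct-report counts within Mei's organization: Mei has 3; Delia has 1. The largest is 3, held by Mei.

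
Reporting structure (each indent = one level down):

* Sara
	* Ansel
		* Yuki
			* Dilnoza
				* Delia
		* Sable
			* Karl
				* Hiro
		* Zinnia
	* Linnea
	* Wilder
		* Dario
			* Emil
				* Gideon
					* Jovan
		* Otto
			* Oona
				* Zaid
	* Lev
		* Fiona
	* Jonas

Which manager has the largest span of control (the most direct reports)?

Sara

Direct-report counts: Sara has 5; Lev has 1; Wilder has 2; Otto has 1; Oona has 1; Dario has 1; Emil has 1; Gideon has 1; Ansel has 3; Sable has 1; Karl has 1; Yuki has 1; Dilnoza has 1. The largest is 5, held by Sara.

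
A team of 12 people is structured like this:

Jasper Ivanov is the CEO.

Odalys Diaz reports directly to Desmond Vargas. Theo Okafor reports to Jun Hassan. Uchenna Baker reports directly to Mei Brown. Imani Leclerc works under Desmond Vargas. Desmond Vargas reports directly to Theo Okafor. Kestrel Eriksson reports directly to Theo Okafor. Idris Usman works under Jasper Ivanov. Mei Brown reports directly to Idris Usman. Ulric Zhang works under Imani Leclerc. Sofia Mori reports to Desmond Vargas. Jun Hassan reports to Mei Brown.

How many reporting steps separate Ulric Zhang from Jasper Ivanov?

7

Chain from Ulric Zhang up to Jasper Ivanov: Ulric Zhang → Imani Leclerc → Desmond Vargas → Theo Okafor → Jun Hassan → Mei Brown → Idris Usman → Jasper Ivanov. That is 7 steps up, so Ulric Zhang is 7 levels below Jasper Ivanov.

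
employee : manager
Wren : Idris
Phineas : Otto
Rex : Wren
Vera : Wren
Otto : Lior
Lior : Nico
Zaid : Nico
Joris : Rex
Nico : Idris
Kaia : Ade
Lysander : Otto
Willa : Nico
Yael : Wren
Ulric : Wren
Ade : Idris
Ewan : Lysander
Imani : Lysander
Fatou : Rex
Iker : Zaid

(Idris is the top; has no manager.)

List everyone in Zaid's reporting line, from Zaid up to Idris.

Zaid reports to Nico. Nico reports to Idris. Idris is at the top.

Zaid -> Nico -> Idris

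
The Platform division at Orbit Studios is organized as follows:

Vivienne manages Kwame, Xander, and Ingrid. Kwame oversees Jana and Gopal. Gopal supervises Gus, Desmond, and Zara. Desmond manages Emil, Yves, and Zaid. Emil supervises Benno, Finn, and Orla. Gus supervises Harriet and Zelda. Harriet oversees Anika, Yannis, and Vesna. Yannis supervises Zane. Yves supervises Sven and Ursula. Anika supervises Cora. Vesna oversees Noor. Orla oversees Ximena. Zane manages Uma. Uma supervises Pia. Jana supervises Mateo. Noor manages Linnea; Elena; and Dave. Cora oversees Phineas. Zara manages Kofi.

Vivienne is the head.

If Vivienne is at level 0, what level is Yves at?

4

Chain from Yves up to Vivienne: Yves → Desmond → Gopal → Kwame → Vivienne. That is 4 steps up, so Yves is 4 levels below Vivienne.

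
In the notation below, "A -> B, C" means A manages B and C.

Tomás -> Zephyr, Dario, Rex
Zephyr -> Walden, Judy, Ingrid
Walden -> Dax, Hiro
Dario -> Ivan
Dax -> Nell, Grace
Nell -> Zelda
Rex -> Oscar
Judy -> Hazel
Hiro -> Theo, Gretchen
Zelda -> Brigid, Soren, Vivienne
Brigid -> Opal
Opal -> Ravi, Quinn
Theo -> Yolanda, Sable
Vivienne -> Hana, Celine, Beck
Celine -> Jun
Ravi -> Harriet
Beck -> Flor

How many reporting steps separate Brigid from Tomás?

6

Chain from Brigid up to Tomás: Brigid → Zelda → Nell → Dax → Walden → Zephyr → Tomás. That is 6 steps up, so Brigid is 6 levels below Tomás.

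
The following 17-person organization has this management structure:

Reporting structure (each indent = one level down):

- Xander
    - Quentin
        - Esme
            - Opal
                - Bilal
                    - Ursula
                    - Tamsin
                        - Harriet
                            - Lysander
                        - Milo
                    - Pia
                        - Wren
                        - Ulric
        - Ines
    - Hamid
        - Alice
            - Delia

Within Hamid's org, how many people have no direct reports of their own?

1

The only person in Hamid's organization with no one reporting to them is Delia. That is 1.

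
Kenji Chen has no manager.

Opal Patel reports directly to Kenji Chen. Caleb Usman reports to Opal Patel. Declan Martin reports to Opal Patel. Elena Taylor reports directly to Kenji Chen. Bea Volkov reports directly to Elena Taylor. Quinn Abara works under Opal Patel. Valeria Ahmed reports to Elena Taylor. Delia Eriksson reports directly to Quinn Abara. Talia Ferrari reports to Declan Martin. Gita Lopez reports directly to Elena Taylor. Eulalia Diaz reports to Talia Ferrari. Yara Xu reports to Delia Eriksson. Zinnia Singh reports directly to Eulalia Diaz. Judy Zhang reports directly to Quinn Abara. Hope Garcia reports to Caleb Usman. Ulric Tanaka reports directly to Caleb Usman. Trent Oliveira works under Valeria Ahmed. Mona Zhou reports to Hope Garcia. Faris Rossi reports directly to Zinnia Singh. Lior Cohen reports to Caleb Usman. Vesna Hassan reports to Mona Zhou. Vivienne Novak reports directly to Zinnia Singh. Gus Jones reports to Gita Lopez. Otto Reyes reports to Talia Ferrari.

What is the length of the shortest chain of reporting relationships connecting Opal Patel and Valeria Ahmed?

3

Opal Patel is 1 level below Kenji Chen, and Valeria Ahmed is 2 levels below Kenji Chen (their lowest common manager). The shortest path runs up from Opal Patel to Kenji Chen and back down to Valeria Ahmed: 1 + 2 = 3 links.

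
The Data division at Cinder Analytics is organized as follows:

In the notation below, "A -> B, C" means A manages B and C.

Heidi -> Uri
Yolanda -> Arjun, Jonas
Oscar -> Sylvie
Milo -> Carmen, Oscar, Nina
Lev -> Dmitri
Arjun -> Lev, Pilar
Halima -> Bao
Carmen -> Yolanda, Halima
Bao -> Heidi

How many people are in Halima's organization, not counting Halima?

Halima directly manages Bao. Under Bao: Heidi, Uri (2). That's 3 in total.

3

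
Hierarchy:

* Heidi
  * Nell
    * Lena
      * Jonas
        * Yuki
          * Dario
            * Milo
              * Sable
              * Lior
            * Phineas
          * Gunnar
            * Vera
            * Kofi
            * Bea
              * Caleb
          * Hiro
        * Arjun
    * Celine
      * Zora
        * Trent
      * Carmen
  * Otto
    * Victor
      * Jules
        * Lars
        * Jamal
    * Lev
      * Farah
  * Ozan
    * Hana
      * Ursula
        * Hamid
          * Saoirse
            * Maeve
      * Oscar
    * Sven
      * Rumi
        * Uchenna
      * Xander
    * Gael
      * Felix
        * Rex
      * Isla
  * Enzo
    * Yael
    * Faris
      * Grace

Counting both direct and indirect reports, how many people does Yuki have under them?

Yuki directly manages Dario, Gunnar, Hiro. Under Dario: Phineas, Milo, Lior, Sable (4). Under Gunnar: Bea, Caleb, Kofi, Vera (4). Hiro has no reports. So Yuki's organization is 3 direct reports plus everyone under them: 5 + 5 + 1 = 11.

11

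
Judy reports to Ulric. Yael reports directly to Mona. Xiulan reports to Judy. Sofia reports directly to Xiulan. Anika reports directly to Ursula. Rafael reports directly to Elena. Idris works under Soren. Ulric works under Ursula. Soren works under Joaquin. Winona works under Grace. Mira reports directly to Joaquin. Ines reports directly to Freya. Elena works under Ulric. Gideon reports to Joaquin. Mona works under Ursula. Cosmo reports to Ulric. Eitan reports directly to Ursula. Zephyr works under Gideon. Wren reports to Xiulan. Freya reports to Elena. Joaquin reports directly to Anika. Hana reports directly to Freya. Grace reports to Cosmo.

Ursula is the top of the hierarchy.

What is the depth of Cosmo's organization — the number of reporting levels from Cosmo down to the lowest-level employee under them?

The longest chain under Cosmo runs Cosmo → Grace → Winona, which is 2 levels below Cosmo.

2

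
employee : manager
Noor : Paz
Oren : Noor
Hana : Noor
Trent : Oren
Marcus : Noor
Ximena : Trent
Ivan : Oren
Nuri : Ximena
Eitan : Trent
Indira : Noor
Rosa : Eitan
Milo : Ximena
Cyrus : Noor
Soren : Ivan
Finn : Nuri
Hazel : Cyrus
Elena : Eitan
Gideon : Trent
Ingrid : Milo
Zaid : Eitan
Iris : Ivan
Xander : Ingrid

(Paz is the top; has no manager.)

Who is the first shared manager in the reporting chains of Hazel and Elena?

Noor

Hazel's chain of managers is Cyrus, Noor, Paz. Elena's chain of managers is Eitan, Trent, Oren, Noor, Paz. The first manager that appears in both chains is Noor.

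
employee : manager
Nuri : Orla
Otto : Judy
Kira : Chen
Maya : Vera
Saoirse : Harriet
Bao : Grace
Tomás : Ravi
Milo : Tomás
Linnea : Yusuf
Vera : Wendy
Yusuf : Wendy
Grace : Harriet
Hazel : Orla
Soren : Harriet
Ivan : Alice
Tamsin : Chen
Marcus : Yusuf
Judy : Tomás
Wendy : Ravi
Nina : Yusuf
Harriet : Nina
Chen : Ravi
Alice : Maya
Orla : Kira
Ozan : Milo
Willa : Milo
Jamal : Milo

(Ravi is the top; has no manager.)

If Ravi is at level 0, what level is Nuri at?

4

Chain from Nuri up to Ravi: Nuri → Orla → Kira → Chen → Ravi. That is 4 steps up, so Nuri is 4 levels below Ravi.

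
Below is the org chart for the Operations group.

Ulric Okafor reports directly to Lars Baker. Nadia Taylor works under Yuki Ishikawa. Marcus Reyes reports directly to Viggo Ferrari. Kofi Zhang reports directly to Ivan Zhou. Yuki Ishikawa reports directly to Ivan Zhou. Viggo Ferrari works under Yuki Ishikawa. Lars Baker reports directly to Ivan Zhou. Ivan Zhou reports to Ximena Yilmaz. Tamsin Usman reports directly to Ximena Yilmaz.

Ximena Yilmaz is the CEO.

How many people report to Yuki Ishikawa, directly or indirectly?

3

Yuki Ishikawa directly manages Viggo Ferrari, Nadia Taylor. Under Viggo Ferrari: Marcus Reyes (1). Nadia Taylor has no reports. So Yuki Ishikawa's organization is 2 direct reports plus everyone under them: 2 + 1 = 3.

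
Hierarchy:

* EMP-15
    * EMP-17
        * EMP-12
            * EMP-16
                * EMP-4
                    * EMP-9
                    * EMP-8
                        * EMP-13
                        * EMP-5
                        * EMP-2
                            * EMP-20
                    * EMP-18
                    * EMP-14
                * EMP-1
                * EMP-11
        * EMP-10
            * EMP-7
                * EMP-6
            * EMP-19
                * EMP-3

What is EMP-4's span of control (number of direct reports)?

EMP-4 directly manages EMP-9, EMP-8, EMP-18, EMP-14. That is 4 direct reports.

4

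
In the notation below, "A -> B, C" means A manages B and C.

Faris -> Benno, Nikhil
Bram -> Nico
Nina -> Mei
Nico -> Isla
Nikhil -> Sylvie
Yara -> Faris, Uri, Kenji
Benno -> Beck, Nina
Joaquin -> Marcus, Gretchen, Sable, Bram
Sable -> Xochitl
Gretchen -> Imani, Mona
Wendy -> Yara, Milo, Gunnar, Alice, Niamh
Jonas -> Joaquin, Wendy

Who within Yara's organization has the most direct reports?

Direct-report counts within Yara's organization: Yara has 3; Faris has 2; Nikhil has 1; Benno has 2; Nina has 1. The largest is 3, held by Yara.

Yara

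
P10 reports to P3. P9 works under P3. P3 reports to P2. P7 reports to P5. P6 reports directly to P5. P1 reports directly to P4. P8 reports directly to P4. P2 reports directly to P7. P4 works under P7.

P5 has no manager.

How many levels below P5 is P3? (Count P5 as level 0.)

Chain from P3 up to P5: P3 → P2 → P7 → P5. That is 3 steps up, so P3 is 3 levels below P5.

3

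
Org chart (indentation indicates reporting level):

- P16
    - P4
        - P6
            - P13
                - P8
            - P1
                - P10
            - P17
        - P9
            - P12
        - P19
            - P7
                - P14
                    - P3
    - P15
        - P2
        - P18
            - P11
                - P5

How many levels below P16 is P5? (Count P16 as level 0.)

Chain from P5 up to P16: P5 → P11 → P18 → P15 → P16. That is 4 steps up, so P5 is 4 levels below P16.

4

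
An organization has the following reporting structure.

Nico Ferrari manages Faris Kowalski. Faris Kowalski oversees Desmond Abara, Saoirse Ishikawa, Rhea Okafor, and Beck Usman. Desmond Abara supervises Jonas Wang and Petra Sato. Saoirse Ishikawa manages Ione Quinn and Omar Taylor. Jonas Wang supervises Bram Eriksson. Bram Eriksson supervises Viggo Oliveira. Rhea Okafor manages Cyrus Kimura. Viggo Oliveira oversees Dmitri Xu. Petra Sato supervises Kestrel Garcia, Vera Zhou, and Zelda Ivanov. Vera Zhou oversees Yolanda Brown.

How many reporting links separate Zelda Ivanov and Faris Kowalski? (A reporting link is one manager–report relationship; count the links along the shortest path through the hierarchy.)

Zelda Ivanov is in Faris Kowalski's organization: the chain from Zelda Ivanov up to Faris Kowalski is Zelda Ivanov → Petra Sato → Desmond Abara → Faris Kowalski, which is 3 links.

3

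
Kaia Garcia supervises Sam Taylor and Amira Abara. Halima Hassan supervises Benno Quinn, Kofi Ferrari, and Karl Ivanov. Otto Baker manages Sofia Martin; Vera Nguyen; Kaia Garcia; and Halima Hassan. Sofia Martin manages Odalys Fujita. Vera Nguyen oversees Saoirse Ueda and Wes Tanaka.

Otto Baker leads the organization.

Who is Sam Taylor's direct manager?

Kaia Garcia

Sam Taylor reports directly to Kaia Garcia.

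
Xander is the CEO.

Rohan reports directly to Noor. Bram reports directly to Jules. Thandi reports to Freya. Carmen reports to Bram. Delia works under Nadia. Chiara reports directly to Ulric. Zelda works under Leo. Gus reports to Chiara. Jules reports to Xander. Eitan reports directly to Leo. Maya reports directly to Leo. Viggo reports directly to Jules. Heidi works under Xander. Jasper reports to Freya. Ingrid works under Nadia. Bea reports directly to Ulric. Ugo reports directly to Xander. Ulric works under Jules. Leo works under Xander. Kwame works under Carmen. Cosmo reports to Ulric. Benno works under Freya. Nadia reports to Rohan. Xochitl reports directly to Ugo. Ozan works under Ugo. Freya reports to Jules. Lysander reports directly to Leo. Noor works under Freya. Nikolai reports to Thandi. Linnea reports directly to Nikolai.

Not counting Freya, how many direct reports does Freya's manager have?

Freya reports to Jules. Jules's other direct reports are Viggo, Bram, Ulric — 3 peers.

3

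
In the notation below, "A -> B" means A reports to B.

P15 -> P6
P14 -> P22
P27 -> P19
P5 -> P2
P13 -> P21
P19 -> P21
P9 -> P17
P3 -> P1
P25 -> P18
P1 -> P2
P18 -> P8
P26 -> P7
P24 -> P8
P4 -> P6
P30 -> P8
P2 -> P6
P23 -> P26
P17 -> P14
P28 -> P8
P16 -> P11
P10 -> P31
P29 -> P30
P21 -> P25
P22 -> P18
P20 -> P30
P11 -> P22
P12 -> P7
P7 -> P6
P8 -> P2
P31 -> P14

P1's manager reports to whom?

P1 reports to P2, and P2 reports to P6. So P1's skip-level manager is P6.

P6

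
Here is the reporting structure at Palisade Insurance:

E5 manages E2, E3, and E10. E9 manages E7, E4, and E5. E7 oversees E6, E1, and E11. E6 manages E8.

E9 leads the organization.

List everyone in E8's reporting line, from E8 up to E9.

E8 reports to E6. E6 reports to E7. E7 reports to E9. E9 is at the top.

E8 -> E6 -> E7 -> E9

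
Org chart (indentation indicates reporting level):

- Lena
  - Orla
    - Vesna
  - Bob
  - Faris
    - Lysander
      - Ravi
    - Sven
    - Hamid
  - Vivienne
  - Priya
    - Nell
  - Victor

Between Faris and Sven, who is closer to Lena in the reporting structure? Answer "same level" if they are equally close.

Faris is 1 level below Lena; Sven is 2. Faris is higher.

Faris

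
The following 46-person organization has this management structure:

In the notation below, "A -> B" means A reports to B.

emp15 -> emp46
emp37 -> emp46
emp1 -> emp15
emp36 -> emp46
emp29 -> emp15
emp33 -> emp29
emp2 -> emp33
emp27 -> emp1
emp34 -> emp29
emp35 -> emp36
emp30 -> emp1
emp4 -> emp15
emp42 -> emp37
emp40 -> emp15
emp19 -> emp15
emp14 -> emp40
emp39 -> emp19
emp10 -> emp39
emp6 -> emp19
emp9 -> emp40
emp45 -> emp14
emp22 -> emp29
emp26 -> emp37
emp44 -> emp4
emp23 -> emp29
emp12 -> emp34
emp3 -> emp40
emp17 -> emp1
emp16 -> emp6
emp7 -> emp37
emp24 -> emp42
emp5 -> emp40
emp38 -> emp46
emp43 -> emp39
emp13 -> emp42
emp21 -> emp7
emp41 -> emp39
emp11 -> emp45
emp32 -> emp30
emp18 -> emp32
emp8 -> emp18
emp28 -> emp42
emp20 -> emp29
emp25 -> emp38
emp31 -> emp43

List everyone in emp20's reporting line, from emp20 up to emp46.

emp20 -> emp29 -> emp15 -> emp46

emp20 reports to emp29. emp29 reports to emp15. emp15 reports to emp46. emp46 is at the top.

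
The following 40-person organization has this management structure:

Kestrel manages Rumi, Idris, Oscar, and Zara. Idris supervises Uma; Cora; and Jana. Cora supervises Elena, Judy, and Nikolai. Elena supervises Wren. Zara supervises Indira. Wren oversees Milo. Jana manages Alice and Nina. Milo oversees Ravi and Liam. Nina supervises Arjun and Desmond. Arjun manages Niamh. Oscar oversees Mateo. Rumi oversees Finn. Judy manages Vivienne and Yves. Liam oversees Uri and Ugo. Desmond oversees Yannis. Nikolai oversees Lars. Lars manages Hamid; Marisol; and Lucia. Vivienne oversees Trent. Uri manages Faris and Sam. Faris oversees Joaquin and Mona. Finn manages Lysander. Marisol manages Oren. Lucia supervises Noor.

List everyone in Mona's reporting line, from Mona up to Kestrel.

Mona -> Faris -> Uri -> Liam -> Milo -> Wren -> Elena -> Cora -> Idris -> Kestrel

Mona reports to Faris. Faris reports to Uri. Uri reports to Liam. Liam reports to Milo. Milo reports to Wren. Wren reports to Elena. Elena reports to Cora. Cora reports to Idris. Idris reports to Kestrel. Kestrel is at the top.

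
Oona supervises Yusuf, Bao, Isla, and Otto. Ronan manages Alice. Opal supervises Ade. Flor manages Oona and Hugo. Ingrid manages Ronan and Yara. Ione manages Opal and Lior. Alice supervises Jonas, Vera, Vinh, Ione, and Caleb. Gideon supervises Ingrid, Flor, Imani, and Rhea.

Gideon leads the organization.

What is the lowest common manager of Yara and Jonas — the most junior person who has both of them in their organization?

Ingrid

Yara's chain of managers is Ingrid, Gideon. Jonas's chain of managers is Alice, Ronan, Ingrid, Gideon. The first manager that appears in both chains is Ingrid.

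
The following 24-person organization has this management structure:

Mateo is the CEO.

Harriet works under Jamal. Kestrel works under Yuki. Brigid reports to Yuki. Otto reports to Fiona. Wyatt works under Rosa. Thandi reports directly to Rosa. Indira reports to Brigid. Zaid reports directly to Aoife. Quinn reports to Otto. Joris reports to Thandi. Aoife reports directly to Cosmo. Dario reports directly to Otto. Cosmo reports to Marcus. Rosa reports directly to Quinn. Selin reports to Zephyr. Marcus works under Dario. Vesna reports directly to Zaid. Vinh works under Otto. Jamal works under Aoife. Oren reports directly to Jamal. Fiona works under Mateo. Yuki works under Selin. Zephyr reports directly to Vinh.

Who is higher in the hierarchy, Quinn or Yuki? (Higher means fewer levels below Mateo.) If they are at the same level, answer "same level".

Quinn

Quinn is 3 levels below Mateo; Yuki is 6. Quinn is higher.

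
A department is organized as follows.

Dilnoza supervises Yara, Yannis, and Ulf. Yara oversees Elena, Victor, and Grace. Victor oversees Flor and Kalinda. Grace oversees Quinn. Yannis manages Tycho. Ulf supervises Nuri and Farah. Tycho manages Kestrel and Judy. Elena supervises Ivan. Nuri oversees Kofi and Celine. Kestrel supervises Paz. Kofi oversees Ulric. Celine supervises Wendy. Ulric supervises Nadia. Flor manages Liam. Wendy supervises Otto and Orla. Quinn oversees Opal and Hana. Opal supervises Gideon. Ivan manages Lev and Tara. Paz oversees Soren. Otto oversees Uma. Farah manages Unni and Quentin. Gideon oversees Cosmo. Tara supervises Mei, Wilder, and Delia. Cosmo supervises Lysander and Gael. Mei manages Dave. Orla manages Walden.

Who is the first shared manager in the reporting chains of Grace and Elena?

Grace's chain of managers is Yara, Dilnoza. Elena's chain of managers is Yara, Dilnoza. The first manager that appears in both chains is Yara.

Yara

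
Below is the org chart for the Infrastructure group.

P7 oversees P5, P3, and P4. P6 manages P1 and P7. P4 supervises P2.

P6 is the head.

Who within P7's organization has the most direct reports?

Direct-report counts within P7's organization: P7 has 3; P4 has 1. The largest is 3, held by P7.

P7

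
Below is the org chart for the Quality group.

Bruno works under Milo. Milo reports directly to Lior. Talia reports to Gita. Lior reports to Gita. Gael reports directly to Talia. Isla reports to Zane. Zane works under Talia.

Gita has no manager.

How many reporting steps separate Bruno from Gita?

3

Chain from Bruno up to Gita: Bruno → Milo → Lior → Gita. That is 3 steps up, so Bruno is 3 levels below Gita.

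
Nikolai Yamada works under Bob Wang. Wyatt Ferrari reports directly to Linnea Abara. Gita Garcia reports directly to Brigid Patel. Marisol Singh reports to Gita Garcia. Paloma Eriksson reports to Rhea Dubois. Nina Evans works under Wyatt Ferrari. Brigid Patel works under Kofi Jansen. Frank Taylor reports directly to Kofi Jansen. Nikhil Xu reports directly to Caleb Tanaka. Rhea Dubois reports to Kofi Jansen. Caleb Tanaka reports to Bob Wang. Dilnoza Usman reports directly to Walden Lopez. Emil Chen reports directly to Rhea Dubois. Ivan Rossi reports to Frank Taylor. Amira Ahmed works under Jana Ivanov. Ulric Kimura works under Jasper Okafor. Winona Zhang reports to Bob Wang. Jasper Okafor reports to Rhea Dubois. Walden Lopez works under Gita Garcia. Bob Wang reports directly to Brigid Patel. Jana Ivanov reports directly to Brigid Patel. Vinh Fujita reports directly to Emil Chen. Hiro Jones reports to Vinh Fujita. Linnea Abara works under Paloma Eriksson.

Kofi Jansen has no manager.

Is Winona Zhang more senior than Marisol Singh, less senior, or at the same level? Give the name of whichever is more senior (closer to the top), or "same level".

same level

Both Winona Zhang and Marisol Singh are 3 levels below Kofi Jansen.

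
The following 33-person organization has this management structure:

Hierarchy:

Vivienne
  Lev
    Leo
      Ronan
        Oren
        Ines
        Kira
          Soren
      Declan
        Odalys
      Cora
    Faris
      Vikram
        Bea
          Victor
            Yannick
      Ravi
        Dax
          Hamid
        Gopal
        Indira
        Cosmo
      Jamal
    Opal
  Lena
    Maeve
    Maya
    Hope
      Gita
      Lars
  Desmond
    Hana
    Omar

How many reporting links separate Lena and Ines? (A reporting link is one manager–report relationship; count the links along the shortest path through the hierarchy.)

5

Lena is 1 level below Vivienne, and Ines is 4 levels below Vivienne (their lowest common manager). The shortest path runs up from Lena to Vivienne and back down to Ines: 1 + 4 = 5 links.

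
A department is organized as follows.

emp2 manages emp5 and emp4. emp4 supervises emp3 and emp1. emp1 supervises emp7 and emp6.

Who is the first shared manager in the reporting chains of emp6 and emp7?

emp6's chain of managers is emp1, emp4, emp2. emp7's chain of managers is emp1, emp4, emp2. The first manager that appears in both chains is emp1.

emp1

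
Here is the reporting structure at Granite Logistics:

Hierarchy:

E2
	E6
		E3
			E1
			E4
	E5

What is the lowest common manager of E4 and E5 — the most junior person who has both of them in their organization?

E4's chain of managers is E3, E6, E2. E5's chain of managers is E2. The first manager that appears in both chains is E2.

E2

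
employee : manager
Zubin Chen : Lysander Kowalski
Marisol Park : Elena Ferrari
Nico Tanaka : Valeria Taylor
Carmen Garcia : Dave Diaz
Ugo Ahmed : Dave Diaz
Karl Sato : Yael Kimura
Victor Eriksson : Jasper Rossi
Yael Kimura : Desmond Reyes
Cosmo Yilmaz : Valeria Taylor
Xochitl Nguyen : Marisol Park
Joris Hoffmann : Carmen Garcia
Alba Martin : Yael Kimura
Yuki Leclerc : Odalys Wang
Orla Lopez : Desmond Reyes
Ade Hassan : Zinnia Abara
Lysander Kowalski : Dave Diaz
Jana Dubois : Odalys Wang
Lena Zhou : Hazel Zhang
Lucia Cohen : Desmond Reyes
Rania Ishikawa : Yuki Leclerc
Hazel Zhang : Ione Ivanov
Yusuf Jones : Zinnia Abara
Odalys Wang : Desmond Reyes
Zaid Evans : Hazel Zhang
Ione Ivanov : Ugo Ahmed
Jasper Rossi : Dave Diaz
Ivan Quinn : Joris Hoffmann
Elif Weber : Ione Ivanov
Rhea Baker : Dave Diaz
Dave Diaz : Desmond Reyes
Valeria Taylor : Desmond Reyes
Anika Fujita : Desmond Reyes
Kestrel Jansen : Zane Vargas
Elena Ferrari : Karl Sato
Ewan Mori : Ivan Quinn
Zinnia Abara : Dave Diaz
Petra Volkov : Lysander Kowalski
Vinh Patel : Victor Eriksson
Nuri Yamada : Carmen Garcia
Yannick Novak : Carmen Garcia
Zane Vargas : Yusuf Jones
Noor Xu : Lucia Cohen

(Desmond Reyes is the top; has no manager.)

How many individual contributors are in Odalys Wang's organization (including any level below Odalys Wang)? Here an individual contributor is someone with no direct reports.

2

The people in Odalys Wang's organization with no one reporting to them are Rania Ishikawa, Jana Dubois. That is 2.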